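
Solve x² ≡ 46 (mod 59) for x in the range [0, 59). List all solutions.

Since 59 ≡ 3 (mod 4), a square root of 46 is 46^((59+1)/4) = 46^15 mod 59.
Repeated squaring: 46^2≡51, 46^4≡5, 46^8≡25 (mod 59).
46^15 = 46^(8+4+2+1) ≡ 20 (mod 59).
Check: 20² = 400 ≡ 46 (mod 59). The two roots are 20 and 39.

20, 39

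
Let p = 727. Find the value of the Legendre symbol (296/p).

-1

Pull out 2^3: since 727 ≡ 7 (mod 8), (2/727) = +1, so (2/727)^3 = +1.
Reciprocity: 37 ≡ 1 and 727 ≡ 3 (mod 4), so (37/727) = +(727/37).
Reduce top mod 37: now compute (24/37).
Pull out 2^3: since 37 ≡ 5 (mod 8), (2/37) = -1, so (2/37)^3 = -1.
Reciprocity: 3 ≡ 3 and 37 ≡ 1 (mod 4), so (3/37) = +(37/3).
Reduce top mod 3: now compute (1/3).
Reached (1/3) = 1. Collecting the sign flips along the way, the symbol is -1.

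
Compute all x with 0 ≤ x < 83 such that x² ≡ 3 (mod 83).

13, 70

Since 83 ≡ 3 (mod 4), a square root of 3 is 3^((83+1)/4) = 3^21 mod 83.
Repeated squaring: 3^2≡9, 3^4≡81, 3^8≡4, 3^16≡16 (mod 83).
3^21 = 3^(16+4+1) ≡ 70 (mod 83).
Check: 70² = 4900 ≡ 3 (mod 83). The two roots are 13 and 70.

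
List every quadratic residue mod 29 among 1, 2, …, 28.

Square k = 1,…,14 (k and 29−k give the same square):
1²=1, 2²=4, 3²=9, 4²=16, 5²=25, 6²≡7, 7²≡20, 8²≡6, 9²≡23, 10²≡13, 11²≡5, 12²≡28, 13²≡24, 14²≡22 (mod 29).
So the quadratic residues mod 29 are {1, 4, 5, 6, 7, 9, 13, 16, 20, 22, 23, 24, 25, 28}.

1 4 5 6 7 9 13 16 20 22 23 24 25 28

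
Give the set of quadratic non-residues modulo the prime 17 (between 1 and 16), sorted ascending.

3 5 6 7 10 11 12 14

Square k = 1,…,8 (k and 17−k give the same square):
1²=1, 2²=4, 3²=9, 4²=16, 5²≡8, 6²≡2, 7²≡15, 8²≡13 (mod 17).
The residues are {1, 2, 4, 8, 9, 13, 15, 16}; the non-residues are the remaining 8 nonzero classes.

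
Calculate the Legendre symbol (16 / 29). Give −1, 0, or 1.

1

Pull out 2^4: since 29 ≡ 5 (mod 8), (2/29) = -1, so (2/29)^4 = +1.
Reached (1/29) = 1. Collecting the sign flips along the way, the symbol is +1.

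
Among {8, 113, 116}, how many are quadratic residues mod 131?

1

(8/131) = -1 → non-residue.
(113/131) = +1 → QR.
(116/131) = -1 → non-residue.
Total quadratic residues among the 3: 1.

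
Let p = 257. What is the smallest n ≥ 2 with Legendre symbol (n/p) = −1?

(2/257) = +1, so 2 is a residue.
(3/257) = −1, so 3 is the smallest positive non-residue mod 257.

3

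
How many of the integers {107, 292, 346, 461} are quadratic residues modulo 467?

(107/467) = -1 → non-residue.
(292/467) = -1 → non-residue.
(346/467) = -1 → non-residue.
(461/467) = +1 → QR.
Total quadratic residues among the 4: 1.

1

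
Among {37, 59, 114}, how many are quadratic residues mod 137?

2

(37/137) = +1 → QR.
(59/137) = +1 → QR.
(114/137) = -1 → non-residue.
Total quadratic residues among the 3: 2.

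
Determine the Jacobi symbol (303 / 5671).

1

Reciprocity: 303 ≡ 3 and 5671 ≡ 3 (mod 4), so (303/5671) = −(5671/303).
Reduce top mod 303: now compute (217/303).
Reciprocity: 217 ≡ 1 and 303 ≡ 3 (mod 4), so (217/303) = +(303/217).
Reduce top mod 217: now compute (86/217).
Pull out 2: since 217 ≡ 1 (mod 8), (2/217) = +1.
Reciprocity: 43 ≡ 3 and 217 ≡ 1 (mod 4), so (43/217) = +(217/43).
Reduce top mod 43: now compute (2/43).
Pull out 2: since 43 ≡ 3 (mod 8), (2/43) = -1.
Reached (1/43) = 1. Collecting the sign flips along the way, the symbol is +1.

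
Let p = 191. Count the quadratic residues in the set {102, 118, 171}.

2

(102/191) = +1 → QR.
(118/191) = +1 → QR.
(171/191) = -1 → non-residue.
Total quadratic residues among the 3: 2.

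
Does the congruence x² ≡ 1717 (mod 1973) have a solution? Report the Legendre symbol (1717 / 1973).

Reciprocity: 1717 ≡ 1 and 1973 ≡ 1 (mod 4), so (1717/1973) = +(1973/1717).
Reduce top mod 1717: now compute (256/1717).
Pull out 2^8: since 1717 ≡ 5 (mod 8), (2/1717) = -1, so (2/1717)^8 = +1.
Reached (1/1717) = 1. Collecting the sign flips along the way, the symbol is +1.

1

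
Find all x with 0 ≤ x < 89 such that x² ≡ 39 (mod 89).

89 ≡ 1 (mod 4), so we find a root by search.
Trying successive values, 22² = 484 ≡ 39 (mod 89). The other root is 89 − 22 = 67.

22, 67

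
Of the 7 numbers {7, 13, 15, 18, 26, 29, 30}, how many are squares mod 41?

1

(7/41) = -1 → non-residue.
(13/41) = -1 → non-residue.
(15/41) = -1 → non-residue.
(18/41) = +1 → QR.
(26/41) = -1 → non-residue.
(29/41) = -1 → non-residue.
(30/41) = -1 → non-residue.
Total quadratic residues among the 7: 1.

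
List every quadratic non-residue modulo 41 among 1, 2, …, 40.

3 6 7 11 12 13 14 15 17 19 22 24 26 27 28 29 30 34 35 38

Square k = 1,…,20 (k and 41−k give the same square):
1²=1, 2²=4, 3²=9, 4²=16, 5²=25, 6²=36, 7²≡8, 8²≡23, 9²≡40, 10²≡18, 11²≡39, 12²≡21, 13²≡5, 14²≡32, 15²≡20, 16²≡10, 17²≡2, 18²≡37, 19²≡33, 20²≡31 (mod 41).
The residues are {1, 2, 4, 5, 8, 9, 10, 16, 18, 20, 21, 23, 25, 31, 32, 33, 36, 37, 39, 40}; the non-residues are the remaining 20 nonzero classes.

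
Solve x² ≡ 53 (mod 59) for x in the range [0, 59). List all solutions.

17, 42

Since 59 ≡ 3 (mod 4), a square root of 53 is 53^((59+1)/4) = 53^15 mod 59.
Repeated squaring: 53^2≡36, 53^4≡57, 53^8≡4 (mod 59).
53^15 = 53^(8+4+2+1) ≡ 17 (mod 59).
Check: 17² = 289 ≡ 53 (mod 59). The two roots are 17 and 42.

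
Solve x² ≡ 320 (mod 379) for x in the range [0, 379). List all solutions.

Since 379 ≡ 3 (mod 4), a square root of 320 is 320^((379+1)/4) = 320^95 mod 379.
Repeated squaring: 320^2≡70, 320^4≡352, 320^8≡350, 320^16≡83, 320^32≡67, 320^64≡320 (mod 379).
320^95 = 320^(64+16+8+4+2+1) ≡ 67 (mod 379).
Check: 67² = 4489 ≡ 320 (mod 379). The two roots are 67 and 312.

67, 312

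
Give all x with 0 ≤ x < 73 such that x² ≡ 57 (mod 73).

35, 38

73 ≡ 1 (mod 4), so we find a root by search.
Trying successive values, 35² = 1225 ≡ 57 (mod 73). The other root is 73 − 35 = 38.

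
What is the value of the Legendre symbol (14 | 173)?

Pull out 2: since 173 ≡ 5 (mod 8), (2/173) = -1.
Reciprocity: 7 ≡ 3 and 173 ≡ 1 (mod 4), so (7/173) = +(173/7).
Reduce top mod 7: now compute (5/7).
Reciprocity: 5 ≡ 1 and 7 ≡ 3 (mod 4), so (5/7) = +(7/5).
Reduce top mod 5: now compute (2/5).
Pull out 2: since 5 ≡ 5 (mod 8), (2/5) = -1.
Reached (1/5) = 1. Collecting the sign flips along the way, the symbol is +1.

1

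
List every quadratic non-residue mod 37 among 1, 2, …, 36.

Square k = 1,…,18 (k and 37−k give the same square):
1²=1, 2²=4, 3²=9, 4²=16, 5²=25, 6²=36, 7²≡12, 8²≡27, 9²≡7, 10²≡26, 11²≡10, 12²≡33, 13²≡21, 14²≡11, 15²≡3, 16²≡34, 17²≡30, 18²≡28 (mod 37).
The residues are {1, 3, 4, 7, 9, 10, 11, 12, 16, 21, 25, 26, 27, 28, 30, 33, 34, 36}; the non-residues are the remaining 18 nonzero classes.

2,5,6,8,13,14,15,17,18,19,20,22,23,24,29,31,32,35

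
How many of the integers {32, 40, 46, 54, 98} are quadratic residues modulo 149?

2

(32/149) = -1 → non-residue.
(40/149) = -1 → non-residue.
(46/149) = +1 → QR.
(54/149) = +1 → QR.
(98/149) = -1 → non-residue.
Total quadratic residues among the 5: 2.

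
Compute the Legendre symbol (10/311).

Euler's criterion: (10/311) ≡ 10^155 (mod 311).
10^2 ≡ 100 (mod 311)
10^4 ≡ 48 (mod 311)
10^8 ≡ 127 (mod 311)
10^16 ≡ 268 (mod 311)
10^32 ≡ 294 (mod 311)
10^64 ≡ 289 (mod 311)
10^128 ≡ 173 (mod 311)
10^155 = 10^(128+16+8+2+1) ≡ 1 (mod 311).
Result is 1, so (10/311) = 1.

1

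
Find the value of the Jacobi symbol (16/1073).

1

Pull out 2^4: since 1073 ≡ 1 (mod 8), (2/1073) = +1, so (2/1073)^4 = +1.
Reached (1/1073) = 1. Collecting the sign flips along the way, the symbol is +1.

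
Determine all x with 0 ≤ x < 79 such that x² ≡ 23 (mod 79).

24, 55

Since 79 ≡ 3 (mod 4), a square root of 23 is 23^((79+1)/4) = 23^20 mod 79.
Repeated squaring: 23^2≡55, 23^4≡23, 23^8≡55, 23^16≡23 (mod 79).
23^20 = 23^(16+4) ≡ 55 (mod 79).
Check: 55² = 3025 ≡ 23 (mod 79). The two roots are 24 and 55.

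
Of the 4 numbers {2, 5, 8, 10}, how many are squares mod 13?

1

(2/13) = -1 → non-residue.
(5/13) = -1 → non-residue.
(8/13) = -1 → non-residue.
(10/13) = +1 → QR.
Total quadratic residues among the 4: 1.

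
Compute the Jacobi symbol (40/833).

Pull out 2^3: since 833 ≡ 1 (mod 8), (2/833) = +1, so (2/833)^3 = +1.
Reciprocity: 5 ≡ 1 and 833 ≡ 1 (mod 4), so (5/833) = +(833/5).
Reduce top mod 5: now compute (3/5).
Reciprocity: 3 ≡ 3 and 5 ≡ 1 (mod 4), so (3/5) = +(5/3).
Reduce top mod 3: now compute (2/3).
Pull out 2: since 3 ≡ 3 (mod 8), (2/3) = -1.
Reached (1/3) = 1. Collecting the sign flips along the way, the symbol is -1.

-1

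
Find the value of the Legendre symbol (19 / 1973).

1

Reciprocity: 19 ≡ 3 and 1973 ≡ 1 (mod 4), so (19/1973) = +(1973/19).
Reduce top mod 19: now compute (16/19).
Pull out 2^4: since 19 ≡ 3 (mod 8), (2/19) = -1, so (2/19)^4 = +1.
Reached (1/19) = 1. Collecting the sign flips along the way, the symbol is +1.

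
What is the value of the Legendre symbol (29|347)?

1

Reciprocity: 29 ≡ 1 and 347 ≡ 3 (mod 4), so (29/347) = +(347/29).
Reduce top mod 29: now compute (28/29).
Pull out 2^2: since 29 ≡ 5 (mod 8), (2/29) = -1, so (2/29)^2 = +1.
Reciprocity: 7 ≡ 3 and 29 ≡ 1 (mod 4), so (7/29) = +(29/7).
Reduce top mod 7: now compute (1/7).
Reached (1/7) = 1. Collecting the sign flips along the way, the symbol is +1.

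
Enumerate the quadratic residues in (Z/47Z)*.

1 2 3 4 6 7 8 9 12 14 16 17 18 21 24 25 27 28 32 34 36 37 42

Square k = 1,…,23 (k and 47−k give the same square):
1²=1, 2²=4, 3²=9, 4²=16, 5²=25, 6²=36, 7²≡2, 8²≡17, 9²≡34, 10²≡6, 11²≡27, 12²≡3, 13²≡28, 14²≡8, 15²≡37, 16²≡21, 17²≡7, 18²≡42, 19²≡32, 20²≡24, 21²≡18, 22²≡14, 23²≡12 (mod 47).
So the quadratic residues mod 47 are {1, 2, 3, 4, 6, 7, 8, 9, 12, 14, 16, 17, 18, 21, 24, 25, 27, 28, 32, 34, 36, 37, 42}.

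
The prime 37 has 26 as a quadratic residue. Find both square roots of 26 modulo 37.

10, 27

37 ≡ 1 (mod 4), so we find a root by search.
Trying successive values, 10² = 100 ≡ 26 (mod 37). The other root is 37 − 10 = 27.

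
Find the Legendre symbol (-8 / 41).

Euler's criterion: (-8/41) ≡ 33^20 (mod 41).
33^2 ≡ 23 (mod 41)
33^4 ≡ 37 (mod 41)
33^8 ≡ 16 (mod 41)
33^16 ≡ 10 (mod 41)
33^20 = 33^(16+4) ≡ 1 (mod 41).
Result is 1, so (-8/41) = 1.

1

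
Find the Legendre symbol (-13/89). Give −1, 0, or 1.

-1

First reduce: -13 ≡ 76 (mod 89).
Pull out 2^2: since 89 ≡ 1 (mod 8), (2/89) = +1, so (2/89)^2 = +1.
Reciprocity: 19 ≡ 3 and 89 ≡ 1 (mod 4), so (19/89) = +(89/19).
Reduce top mod 19: now compute (13/19).
Reciprocity: 13 ≡ 1 and 19 ≡ 3 (mod 4), so (13/19) = +(19/13).
Reduce top mod 13: now compute (6/13).
Pull out 2: since 13 ≡ 5 (mod 8), (2/13) = -1.
Reciprocity: 3 ≡ 3 and 13 ≡ 1 (mod 4), so (3/13) = +(13/3).
Reduce top mod 3: now compute (1/3).
Reached (1/3) = 1. Collecting the sign flips along the way, the symbol is -1.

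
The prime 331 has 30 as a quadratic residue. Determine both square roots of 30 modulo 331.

Since 331 ≡ 3 (mod 4), a square root of 30 is 30^((331+1)/4) = 30^83 mod 331.
Repeated squaring: 30^2≡238, 30^4≡43, 30^8≡194, 30^16≡233, 30^32≡5, 30^64≡25 (mod 331).
30^83 = 30^(64+16+2+1) ≡ 19 (mod 331).
Check: 19² = 361 ≡ 30 (mod 331). The two roots are 19 and 312.

19, 312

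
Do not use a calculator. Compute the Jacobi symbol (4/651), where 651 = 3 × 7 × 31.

1

Pull out 2^2: since 651 ≡ 3 (mod 8), (2/651) = -1, so (2/651)^2 = +1.
Reached (1/651) = 1. Collecting the sign flips along the way, the symbol is +1.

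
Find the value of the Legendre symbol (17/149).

1

Reciprocity: 17 ≡ 1 and 149 ≡ 1 (mod 4), so (17/149) = +(149/17).
Reduce top mod 17: now compute (13/17).
Reciprocity: 13 ≡ 1 and 17 ≡ 1 (mod 4), so (13/17) = +(17/13).
Reduce top mod 13: now compute (4/13).
Pull out 2^2: since 13 ≡ 5 (mod 8), (2/13) = -1, so (2/13)^2 = +1.
Reached (1/13) = 1. Collecting the sign flips along the way, the symbol is +1.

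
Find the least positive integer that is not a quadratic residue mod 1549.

2

(2/1549) = −1, so 2 is the smallest positive non-residue mod 1549.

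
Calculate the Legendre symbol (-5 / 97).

First reduce: -5 ≡ 92 (mod 97).
Pull out 2^2: since 97 ≡ 1 (mod 8), (2/97) = +1, so (2/97)^2 = +1.
Reciprocity: 23 ≡ 3 and 97 ≡ 1 (mod 4), so (23/97) = +(97/23).
Reduce top mod 23: now compute (5/23).
Reciprocity: 5 ≡ 1 and 23 ≡ 3 (mod 4), so (5/23) = +(23/5).
Reduce top mod 5: now compute (3/5).
Reciprocity: 3 ≡ 3 and 5 ≡ 1 (mod 4), so (3/5) = +(5/3).
Reduce top mod 3: now compute (2/3).
Pull out 2: since 3 ≡ 3 (mod 8), (2/3) = -1.
Reached (1/3) = 1. Collecting the sign flips along the way, the symbol is -1.

-1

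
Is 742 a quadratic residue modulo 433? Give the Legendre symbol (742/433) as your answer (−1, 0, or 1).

-1

First reduce: 742 ≡ 309 (mod 433).
Reciprocity: 309 ≡ 1 and 433 ≡ 1 (mod 4), so (309/433) = +(433/309).
Reduce top mod 309: now compute (124/309).
Pull out 2^2: since 309 ≡ 5 (mod 8), (2/309) = -1, so (2/309)^2 = +1.
Reciprocity: 31 ≡ 3 and 309 ≡ 1 (mod 4), so (31/309) = +(309/31).
Reduce top mod 31: now compute (30/31).
Pull out 2: since 31 ≡ 7 (mod 8), (2/31) = +1.
Reciprocity: 15 ≡ 3 and 31 ≡ 3 (mod 4), so (15/31) = −(31/15).
Reduce top mod 15: now compute (1/15).
Reached (1/15) = 1. Collecting the sign flips along the way, the symbol is -1.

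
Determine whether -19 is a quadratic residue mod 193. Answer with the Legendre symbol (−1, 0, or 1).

-1

First reduce: -19 ≡ 174 (mod 193).
Pull out 2: since 193 ≡ 1 (mod 8), (2/193) = +1.
Reciprocity: 87 ≡ 3 and 193 ≡ 1 (mod 4), so (87/193) = +(193/87).
Reduce top mod 87: now compute (19/87).
Reciprocity: 19 ≡ 3 and 87 ≡ 3 (mod 4), so (19/87) = −(87/19).
Reduce top mod 19: now compute (11/19).
Reciprocity: 11 ≡ 3 and 19 ≡ 3 (mod 4), so (11/19) = −(19/11).
Reduce top mod 11: now compute (8/11).
Pull out 2^3: since 11 ≡ 3 (mod 8), (2/11) = -1, so (2/11)^3 = -1.
Reached (1/11) = 1. Collecting the sign flips along the way, the symbol is -1.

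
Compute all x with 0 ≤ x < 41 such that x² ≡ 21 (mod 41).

12, 29

41 ≡ 1 (mod 4), so we find a root by search.
Trying successive values, 12² = 144 ≡ 21 (mod 41). The other root is 41 − 12 = 29.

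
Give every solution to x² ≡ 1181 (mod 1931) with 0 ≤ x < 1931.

Since 1931 ≡ 3 (mod 4), a square root of 1181 is 1181^((1931+1)/4) = 1181^483 mod 1931.
Repeated squaring: 1181^2≡579, 1181^4≡1178, 1181^8≡1226, 1181^16≡758, 1181^32≡1057, 1181^64≡1131, 1181^128≡839, 1181^256≡1037 (mod 1931).
1181^483 = 1181^(256+128+64+32+2+1) ≡ 811 (mod 1931).
Check: 811² = 657721 ≡ 1181 (mod 1931). The two roots are 811 and 1120.

811, 1120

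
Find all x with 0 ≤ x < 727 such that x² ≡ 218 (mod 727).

287, 440

Since 727 ≡ 3 (mod 4), a square root of 218 is 218^((727+1)/4) = 218^182 mod 727.
Repeated squaring: 218^2≡269, 218^4≡388, 218^8≡55, 218^16≡117, 218^32≡603, 218^64≡109, 218^128≡249 (mod 727).
218^182 = 218^(128+32+16+4+2) ≡ 440 (mod 727).
Check: 440² = 193600 ≡ 218 (mod 727). The two roots are 287 and 440.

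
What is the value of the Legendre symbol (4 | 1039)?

1

Pull out 2^2: since 1039 ≡ 7 (mod 8), (2/1039) = +1, so (2/1039)^2 = +1.
Reached (1/1039) = 1. Collecting the sign flips along the way, the symbol is +1.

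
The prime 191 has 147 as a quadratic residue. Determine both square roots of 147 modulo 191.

23, 168

Since 191 ≡ 3 (mod 4), a square root of 147 is 147^((191+1)/4) = 147^48 mod 191.
Repeated squaring: 147^2≡26, 147^4≡103, 147^8≡104, 147^16≡120, 147^32≡75 (mod 191).
147^48 = 147^(32+16) ≡ 23 (mod 191).
Check: 23² = 529 ≡ 147 (mod 191). The two roots are 23 and 168.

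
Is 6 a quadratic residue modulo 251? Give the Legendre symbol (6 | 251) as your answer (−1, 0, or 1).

Pull out 2: since 251 ≡ 3 (mod 8), (2/251) = -1.
Reciprocity: 3 ≡ 3 and 251 ≡ 3 (mod 4), so (3/251) = −(251/3).
Reduce top mod 3: now compute (2/3).
Pull out 2: since 3 ≡ 3 (mod 8), (2/3) = -1.
Reached (1/3) = 1. Collecting the sign flips along the way, the symbol is -1.

-1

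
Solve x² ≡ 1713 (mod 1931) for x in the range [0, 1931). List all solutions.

131, 1800

Since 1931 ≡ 3 (mod 4), a square root of 1713 is 1713^((1931+1)/4) = 1713^483 mod 1931.
Repeated squaring: 1713^2≡1180, 1713^4≡149, 1713^8≡960, 1713^16≡513, 1713^32≡553, 1713^64≡711, 1713^128≡1530, 1713^256≡528 (mod 1931).
1713^483 = 1713^(256+128+64+32+2+1) ≡ 131 (mod 1931).
Check: 131² = 17161 ≡ 1713 (mod 1931). The two roots are 131 and 1800.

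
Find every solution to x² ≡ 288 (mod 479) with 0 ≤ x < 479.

151, 328

Since 479 ≡ 3 (mod 4), a square root of 288 is 288^((479+1)/4) = 288^120 mod 479.
Repeated squaring: 288^2≡77, 288^4≡181, 288^8≡189, 288^16≡275, 288^32≡422, 288^64≡375 (mod 479).
288^120 = 288^(64+32+16+8) ≡ 151 (mod 479).
Check: 151² = 22801 ≡ 288 (mod 479). The two roots are 151 and 328.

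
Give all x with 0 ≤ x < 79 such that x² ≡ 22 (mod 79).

Since 79 ≡ 3 (mod 4), a square root of 22 is 22^((79+1)/4) = 22^20 mod 79.
Repeated squaring: 22^2≡10, 22^4≡21, 22^8≡46, 22^16≡62 (mod 79).
22^20 = 22^(16+4) ≡ 38 (mod 79).
Check: 38² = 1444 ≡ 22 (mod 79). The two roots are 38 and 41.

38, 41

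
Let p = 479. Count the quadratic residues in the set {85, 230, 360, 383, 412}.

(85/479) = -1 → non-residue.
(230/479) = +1 → QR.
(360/479) = +1 → QR.
(383/479) = -1 → non-residue.
(412/479) = +1 → QR.
Total quadratic residues among the 5: 3.

3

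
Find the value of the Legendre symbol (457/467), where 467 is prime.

Euler's criterion: (457/467) ≡ 457^233 (mod 467).
457^2 ≡ 100 (mod 467)
457^4 ≡ 193 (mod 467)
457^8 ≡ 356 (mod 467)
457^16 ≡ 179 (mod 467)
457^32 ≡ 285 (mod 467)
457^64 ≡ 434 (mod 467)
457^128 ≡ 155 (mod 467)
457^233 = 457^(128+64+32+8+1) ≡ 466 (mod 467).
Result is 466 ≡ −1, so (457/467) = −1.

-1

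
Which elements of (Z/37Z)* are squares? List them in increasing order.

Square k = 1,…,18 (k and 37−k give the same square):
1²=1, 2²=4, 3²=9, 4²=16, 5²=25, 6²=36, 7²≡12, 8²≡27, 9²≡7, 10²≡26, 11²≡10, 12²≡33, 13²≡21, 14²≡11, 15²≡3, 16²≡34, 17²≡30, 18²≡28 (mod 37).
So the quadratic residues mod 37 are {1, 3, 4, 7, 9, 10, 11, 12, 16, 21, 25, 26, 27, 28, 30, 33, 34, 36}.

1, 3, 4, 7, 9, 10, 11, 12, 16, 21, 25, 26, 27, 28, 30, 33, 34, 36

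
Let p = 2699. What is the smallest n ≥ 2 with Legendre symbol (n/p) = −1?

2

(2/2699) = −1, so 2 is the smallest positive non-residue mod 2699.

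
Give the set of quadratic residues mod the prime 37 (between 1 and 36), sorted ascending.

1, 3, 4, 7, 9, 10, 11, 12, 16, 21, 25, 26, 27, 28, 30, 33, 34, 36

Square k = 1,…,18 (k and 37−k give the same square):
1²=1, 2²=4, 3²=9, 4²=16, 5²=25, 6²=36, 7²≡12, 8²≡27, 9²≡7, 10²≡26, 11²≡10, 12²≡33, 13²≡21, 14²≡11, 15²≡3, 16²≡34, 17²≡30, 18²≡28 (mod 37).
So the quadratic residues mod 37 are {1, 3, 4, 7, 9, 10, 11, 12, 16, 21, 25, 26, 27, 28, 30, 33, 34, 36}.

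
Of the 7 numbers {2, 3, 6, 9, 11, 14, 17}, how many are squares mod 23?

(2/23) = +1 → QR.
(3/23) = +1 → QR.
(6/23) = +1 → QR.
(9/23) = +1 → QR.
(11/23) = -1 → non-residue.
(14/23) = -1 → non-residue.
(17/23) = -1 → non-residue.
Total quadratic residues among the 7: 4.

4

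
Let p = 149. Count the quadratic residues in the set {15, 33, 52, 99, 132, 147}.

(15/149) = -1 → non-residue.
(33/149) = +1 → QR.
(52/149) = -1 → non-residue.
(99/149) = -1 → non-residue.
(132/149) = +1 → QR.
(147/149) = -1 → non-residue.
Total quadratic residues among the 6: 2.

2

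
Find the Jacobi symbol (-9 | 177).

First reduce: -9 ≡ 168 (mod 177).
Pull out 2^3: since 177 ≡ 1 (mod 8), (2/177) = +1, so (2/177)^3 = +1.
Reciprocity: 21 ≡ 1 and 177 ≡ 1 (mod 4), so (21/177) = +(177/21).
Reduce top mod 21: now compute (9/21).
Reciprocity: 9 ≡ 1 and 21 ≡ 1 (mod 4), so (9/21) = +(21/9).
Reduce top mod 9: now compute (3/9).
Reciprocity: 3 ≡ 3 and 9 ≡ 1 (mod 4), so (3/9) = +(9/3).
Reduce top mod 3: now compute (0/3).
Top reduces to 0: gcd > 1, so the symbol is 0.

0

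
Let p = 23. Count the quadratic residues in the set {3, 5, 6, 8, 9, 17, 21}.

4

(3/23) = +1 → QR.
(5/23) = -1 → non-residue.
(6/23) = +1 → QR.
(8/23) = +1 → QR.
(9/23) = +1 → QR.
(17/23) = -1 → non-residue.
(21/23) = -1 → non-residue.
Total quadratic residues among the 7: 4.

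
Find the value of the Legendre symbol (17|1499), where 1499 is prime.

Reciprocity: 17 ≡ 1 and 1499 ≡ 3 (mod 4), so (17/1499) = +(1499/17).
Reduce top mod 17: now compute (3/17).
Reciprocity: 3 ≡ 3 and 17 ≡ 1 (mod 4), so (3/17) = +(17/3).
Reduce top mod 3: now compute (2/3).
Pull out 2: since 3 ≡ 3 (mod 8), (2/3) = -1.
Reached (1/3) = 1. Collecting the sign flips along the way, the symbol is -1.

-1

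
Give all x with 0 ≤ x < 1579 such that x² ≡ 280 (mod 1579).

495, 1084

Since 1579 ≡ 3 (mod 4), a square root of 280 is 280^((1579+1)/4) = 280^395 mod 1579.
Repeated squaring: 280^2≡1029, 280^4≡911, 280^8≡946, 280^16≡1202, 280^32≡19, 280^64≡361, 280^128≡843, 280^256≡99 (mod 1579).
280^395 = 280^(256+128+8+2+1) ≡ 495 (mod 1579).
Check: 495² = 245025 ≡ 280 (mod 1579). The two roots are 495 and 1084.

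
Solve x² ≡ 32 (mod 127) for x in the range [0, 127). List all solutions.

63, 64

Since 127 ≡ 3 (mod 4), a square root of 32 is 32^((127+1)/4) = 32^32 mod 127.
Repeated squaring: 32^2≡8, 32^4≡64, 32^8≡32, 32^16≡8, 32^32≡64 (mod 127).
32^32 = 32^(32) ≡ 64 (mod 127).
Check: 64² = 4096 ≡ 32 (mod 127). The two roots are 63 and 64.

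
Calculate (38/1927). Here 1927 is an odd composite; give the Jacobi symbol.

Pull out 2: since 1927 ≡ 7 (mod 8), (2/1927) = +1.
Reciprocity: 19 ≡ 3 and 1927 ≡ 3 (mod 4), so (19/1927) = −(1927/19).
Reduce top mod 19: now compute (8/19).
Pull out 2^3: since 19 ≡ 3 (mod 8), (2/19) = -1, so (2/19)^3 = -1.
Reached (1/19) = 1. Collecting the sign flips along the way, the symbol is +1.

1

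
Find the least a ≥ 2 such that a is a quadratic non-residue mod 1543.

(2/1543) = +1, so 2 is a residue.
(3/1543) = −1, so 3 is the smallest positive non-residue mod 1543.

3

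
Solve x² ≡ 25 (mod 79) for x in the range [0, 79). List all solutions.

5, 74

Since 79 ≡ 3 (mod 4), a square root of 25 is 25^((79+1)/4) = 25^20 mod 79.
Repeated squaring: 25^2≡72, 25^4≡49, 25^8≡31, 25^16≡13 (mod 79).
25^20 = 25^(16+4) ≡ 5 (mod 79).
Check: 5² = 25 ≡ 25 (mod 79). The two roots are 5 and 74.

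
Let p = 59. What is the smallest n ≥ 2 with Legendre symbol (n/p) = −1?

2

(2/59) = −1, so 2 is the smallest positive non-residue mod 59.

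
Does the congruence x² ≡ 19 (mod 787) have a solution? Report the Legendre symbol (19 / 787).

1

Reciprocity: 19 ≡ 3 and 787 ≡ 3 (mod 4), so (19/787) = −(787/19).
Reduce top mod 19: now compute (8/19).
Pull out 2^3: since 19 ≡ 3 (mod 8), (2/19) = -1, so (2/19)^3 = -1.
Reached (1/19) = 1. Collecting the sign flips along the way, the symbol is +1.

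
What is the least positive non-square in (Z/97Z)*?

5

(2/97) = +1, so 2 is a residue.
(3/97) = +1, so 3 is a residue.
(4/97) = +1, so 4 is a residue.
(5/97) = −1, so 5 is the smallest positive non-residue mod 97.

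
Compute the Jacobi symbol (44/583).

Pull out 2^2: since 583 ≡ 7 (mod 8), (2/583) = +1, so (2/583)^2 = +1.
Reciprocity: 11 ≡ 3 and 583 ≡ 3 (mod 4), so (11/583) = −(583/11).
Reduce top mod 11: now compute (0/11).
Top reduces to 0: gcd > 1, so the symbol is 0.

0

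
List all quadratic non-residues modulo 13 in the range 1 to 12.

2, 5, 6, 7, 8, 11

Square k = 1,…,6 (k and 13−k give the same square):
1²=1, 2²=4, 3²=9, 4²≡3, 5²≡12, 6²≡10 (mod 13).
The residues are {1, 3, 4, 9, 10, 12}; the non-residues are the remaining 6 nonzero classes.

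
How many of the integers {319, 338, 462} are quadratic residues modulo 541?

(319/541) = +1 → QR.
(338/541) = -1 → non-residue.
(462/541) = +1 → QR.
Total quadratic residues among the 3: 2.

2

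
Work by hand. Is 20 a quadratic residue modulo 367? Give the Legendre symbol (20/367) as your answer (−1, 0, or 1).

Pull out 2^2: since 367 ≡ 7 (mod 8), (2/367) = +1, so (2/367)^2 = +1.
Reciprocity: 5 ≡ 1 and 367 ≡ 3 (mod 4), so (5/367) = +(367/5).
Reduce top mod 5: now compute (2/5).
Pull out 2: since 5 ≡ 5 (mod 8), (2/5) = -1.
Reached (1/5) = 1. Collecting the sign flips along the way, the symbol is -1.

-1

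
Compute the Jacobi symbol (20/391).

Pull out 2^2: since 391 ≡ 7 (mod 8), (2/391) = +1, so (2/391)^2 = +1.
Reciprocity: 5 ≡ 1 and 391 ≡ 3 (mod 4), so (5/391) = +(391/5).
Reduce top mod 5: now compute (1/5).
Reached (1/5) = 1. Collecting the sign flips along the way, the symbol is +1.

1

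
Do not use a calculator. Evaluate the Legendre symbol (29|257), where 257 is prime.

1

Euler's criterion: (29/257) ≡ 29^128 (mod 257).
29^2 ≡ 70 (mod 257)
29^4 ≡ 17 (mod 257)
29^8 ≡ 32 (mod 257)
29^16 ≡ 253 (mod 257)
29^32 ≡ 16 (mod 257)
29^64 ≡ 256 (mod 257)
29^128 ≡ 1 (mod 257)
29^128 = 29^(128) ≡ 1 (mod 257).
Result is 1, so (29/257) = 1.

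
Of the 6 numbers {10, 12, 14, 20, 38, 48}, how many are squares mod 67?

2

(10/67) = +1 → QR.
(12/67) = -1 → non-residue.
(14/67) = +1 → QR.
(20/67) = -1 → non-residue.
(38/67) = -1 → non-residue.
(48/67) = -1 → non-residue.
Total quadratic residues among the 6: 2.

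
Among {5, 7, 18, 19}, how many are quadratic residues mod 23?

1

(5/23) = -1 → non-residue.
(7/23) = -1 → non-residue.
(18/23) = +1 → QR.
(19/23) = -1 → non-residue.
Total quadratic residues among the 4: 1.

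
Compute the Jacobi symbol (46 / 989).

0

Pull out 2: since 989 ≡ 5 (mod 8), (2/989) = -1.
Reciprocity: 23 ≡ 3 and 989 ≡ 1 (mod 4), so (23/989) = +(989/23).
Reduce top mod 23: now compute (0/23).
Top reduces to 0: gcd > 1, so the symbol is 0.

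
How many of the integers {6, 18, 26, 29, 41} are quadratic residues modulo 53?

2

(6/53) = +1 → QR.
(18/53) = -1 → non-residue.
(26/53) = -1 → non-residue.
(29/53) = +1 → QR.
(41/53) = -1 → non-residue.
Total quadratic residues among the 5: 2.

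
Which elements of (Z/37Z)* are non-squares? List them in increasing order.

2, 5, 6, 8, 13, 14, 15, 17, 18, 19, 20, 22, 23, 24, 29, 31, 32, 35

Square k = 1,…,18 (k and 37−k give the same square):
1²=1, 2²=4, 3²=9, 4²=16, 5²=25, 6²=36, 7²≡12, 8²≡27, 9²≡7, 10²≡26, 11²≡10, 12²≡33, 13²≡21, 14²≡11, 15²≡3, 16²≡34, 17²≡30, 18²≡28 (mod 37).
The residues are {1, 3, 4, 7, 9, 10, 11, 12, 16, 21, 25, 26, 27, 28, 30, 33, 34, 36}; the non-residues are the remaining 18 nonzero classes.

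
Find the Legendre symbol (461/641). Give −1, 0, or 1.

Reciprocity: 461 ≡ 1 and 641 ≡ 1 (mod 4), so (461/641) = +(641/461).
Reduce top mod 461: now compute (180/461).
Pull out 2^2: since 461 ≡ 5 (mod 8), (2/461) = -1, so (2/461)^2 = +1.
Reciprocity: 45 ≡ 1 and 461 ≡ 1 (mod 4), so (45/461) = +(461/45).
Reduce top mod 45: now compute (11/45).
Reciprocity: 11 ≡ 3 and 45 ≡ 1 (mod 4), so (11/45) = +(45/11).
Reduce top mod 11: now compute (1/11).
Reached (1/11) = 1. Collecting the sign flips along the way, the symbol is +1.

1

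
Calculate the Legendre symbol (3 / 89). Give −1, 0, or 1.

Euler's criterion: (3/89) ≡ 3^44 (mod 89).
3^2 ≡ 9 (mod 89)
3^4 ≡ 81 (mod 89)
3^8 ≡ 64 (mod 89)
3^16 ≡ 2 (mod 89)
3^32 ≡ 4 (mod 89)
3^44 = 3^(32+8+4) ≡ 88 (mod 89).
Result is 88 ≡ −1, so (3/89) = −1.

-1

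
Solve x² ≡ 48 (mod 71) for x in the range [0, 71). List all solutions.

30, 41

Since 71 ≡ 3 (mod 4), a square root of 48 is 48^((71+1)/4) = 48^18 mod 71.
Repeated squaring: 48^2≡32, 48^4≡30, 48^8≡48, 48^16≡32 (mod 71).
48^18 = 48^(16+2) ≡ 30 (mod 71).
Check: 30² = 900 ≡ 48 (mod 71). The two roots are 30 and 41.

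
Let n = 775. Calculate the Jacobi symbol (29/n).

Reciprocity: 29 ≡ 1 and 775 ≡ 3 (mod 4), so (29/775) = +(775/29).
Reduce top mod 29: now compute (21/29).
Reciprocity: 21 ≡ 1 and 29 ≡ 1 (mod 4), so (21/29) = +(29/21).
Reduce top mod 21: now compute (8/21).
Pull out 2^3: since 21 ≡ 5 (mod 8), (2/21) = -1, so (2/21)^3 = -1.
Reached (1/21) = 1. Collecting the sign flips along the way, the symbol is -1.

-1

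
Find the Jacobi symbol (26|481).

0

Pull out 2: since 481 ≡ 1 (mod 8), (2/481) = +1.
Reciprocity: 13 ≡ 1 and 481 ≡ 1 (mod 4), so (13/481) = +(481/13).
Reduce top mod 13: now compute (0/13).
Top reduces to 0: gcd > 1, so the symbol is 0.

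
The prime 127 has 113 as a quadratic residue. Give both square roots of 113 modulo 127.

42, 85

Since 127 ≡ 3 (mod 4), a square root of 113 is 113^((127+1)/4) = 113^32 mod 127.
Repeated squaring: 113^2≡69, 113^4≡62, 113^8≡34, 113^16≡13, 113^32≡42 (mod 127).
113^32 = 113^(32) ≡ 42 (mod 127).
Check: 42² = 1764 ≡ 113 (mod 127). The two roots are 42 and 85.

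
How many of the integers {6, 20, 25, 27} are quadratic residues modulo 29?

3

(6/29) = +1 → QR.
(20/29) = +1 → QR.
(25/29) = +1 → QR.
(27/29) = -1 → non-residue.
Total quadratic residues among the 4: 3.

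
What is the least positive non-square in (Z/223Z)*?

(2/223) = +1, so 2 is a residue.
(3/223) = −1, so 3 is the smallest positive non-residue mod 223.

3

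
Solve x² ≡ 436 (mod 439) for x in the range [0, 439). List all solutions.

Since 439 ≡ 3 (mod 4), a square root of 436 is 436^((439+1)/4) = 436^110 mod 439.
Repeated squaring: 436^2≡9, 436^4≡81, 436^8≡415, 436^16≡137, 436^32≡331, 436^64≡250 (mod 439).
436^110 = 436^(64+32+8+4+2) ≡ 343 (mod 439).
Check: 343² = 117649 ≡ 436 (mod 439). The two roots are 96 and 343.

96, 343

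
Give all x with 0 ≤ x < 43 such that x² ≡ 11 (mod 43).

Since 43 ≡ 3 (mod 4), a square root of 11 is 11^((43+1)/4) = 11^11 mod 43.
Repeated squaring: 11^2≡35, 11^4≡21, 11^8≡11 (mod 43).
11^11 = 11^(8+2+1) ≡ 21 (mod 43).
Check: 21² = 441 ≡ 11 (mod 43). The two roots are 21 and 22.

21, 22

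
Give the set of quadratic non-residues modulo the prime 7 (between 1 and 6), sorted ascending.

Square k = 1,…,3 (k and 7−k give the same square):
1²=1, 2²=4, 3²≡2 (mod 7).
The residues are {1, 2, 4}; the non-residues are the remaining 3 nonzero classes.

3,5,6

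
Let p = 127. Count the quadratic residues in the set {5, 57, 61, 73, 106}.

2

(5/127) = -1 → non-residue.
(57/127) = -1 → non-residue.
(61/127) = +1 → QR.
(73/127) = +1 → QR.
(106/127) = -1 → non-residue.
Total quadratic residues among the 5: 2.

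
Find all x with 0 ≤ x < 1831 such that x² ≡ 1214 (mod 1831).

Since 1831 ≡ 3 (mod 4), a square root of 1214 is 1214^((1831+1)/4) = 1214^458 mod 1831.
Repeated squaring: 1214^2≡1672, 1214^4≡1478, 1214^8≡101, 1214^16≡1046, 1214^32≡1009, 1214^64≡45, 1214^128≡194, 1214^256≡1016 (mod 1831).
1214^458 = 1214^(256+128+64+8+2) ≡ 888 (mod 1831).
Check: 888² = 788544 ≡ 1214 (mod 1831). The two roots are 888 and 943.

888, 943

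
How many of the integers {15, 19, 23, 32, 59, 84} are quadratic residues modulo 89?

(15/89) = -1 → non-residue.
(19/89) = -1 → non-residue.
(23/89) = -1 → non-residue.
(32/89) = +1 → QR.
(59/89) = -1 → non-residue.
(84/89) = +1 → QR.
Total quadratic residues among the 6: 2.

2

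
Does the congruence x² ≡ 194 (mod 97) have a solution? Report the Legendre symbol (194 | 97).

First reduce: 194 ≡ 0 (mod 97).
Top reduces to 0: gcd > 1, so the symbol is 0.

0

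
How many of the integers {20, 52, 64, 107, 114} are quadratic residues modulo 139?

4

(20/139) = +1 → QR.
(52/139) = +1 → QR.
(64/139) = +1 → QR.
(107/139) = +1 → QR.
(114/139) = -1 → non-residue.
Total quadratic residues among the 5: 4.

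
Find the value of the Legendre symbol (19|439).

1

Reciprocity: 19 ≡ 3 and 439 ≡ 3 (mod 4), so (19/439) = −(439/19).
Reduce top mod 19: now compute (2/19).
Pull out 2: since 19 ≡ 3 (mod 8), (2/19) = -1.
Reached (1/19) = 1. Collecting the sign flips along the way, the symbol is +1.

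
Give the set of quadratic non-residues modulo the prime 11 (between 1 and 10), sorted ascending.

2,6,7,8,10

Square k = 1,…,5 (k and 11−k give the same square):
1²=1, 2²=4, 3²=9, 4²≡5, 5²≡3 (mod 11).
The residues are {1, 3, 4, 5, 9}; the non-residues are the remaining 5 nonzero classes.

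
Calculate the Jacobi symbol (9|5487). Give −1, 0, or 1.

Reciprocity: 9 ≡ 1 and 5487 ≡ 3 (mod 4), so (9/5487) = +(5487/9).
Reduce top mod 9: now compute (6/9).
Pull out 2: since 9 ≡ 1 (mod 8), (2/9) = +1.
Reciprocity: 3 ≡ 3 and 9 ≡ 1 (mod 4), so (3/9) = +(9/3).
Reduce top mod 3: now compute (0/3).
Top reduces to 0: gcd > 1, so the symbol is 0.

0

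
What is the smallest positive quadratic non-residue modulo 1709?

(2/1709) = −1, so 2 is the smallest positive non-residue mod 1709.

2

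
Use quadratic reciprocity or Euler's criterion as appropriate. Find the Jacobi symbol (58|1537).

0

Pull out 2: since 1537 ≡ 1 (mod 8), (2/1537) = +1.
Reciprocity: 29 ≡ 1 and 1537 ≡ 1 (mod 4), so (29/1537) = +(1537/29).
Reduce top mod 29: now compute (0/29).
Top reduces to 0: gcd > 1, so the symbol is 0.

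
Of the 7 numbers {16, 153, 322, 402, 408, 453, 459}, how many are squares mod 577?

5

(16/577) = +1 → QR.
(153/577) = +1 → QR.
(322/577) = -1 → non-residue.
(402/577) = -1 → non-residue.
(408/577) = +1 → QR.
(453/577) = +1 → QR.
(459/577) = +1 → QR.
Total quadratic residues among the 7: 5.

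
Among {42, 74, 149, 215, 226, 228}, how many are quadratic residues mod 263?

(42/263) = -1 → non-residue.
(74/263) = +1 → QR.
(149/263) = +1 → QR.
(215/263) = -1 → non-residue.
(226/263) = -1 → non-residue.
(228/263) = -1 → non-residue.
Total quadratic residues among the 6: 2.

2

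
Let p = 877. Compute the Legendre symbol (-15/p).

Euler's criterion: (-15/877) ≡ 862^438 (mod 877).
862^2 ≡ 225 (mod 877)
862^4 ≡ 636 (mod 877)
862^8 ≡ 199 (mod 877)
862^16 ≡ 136 (mod 877)
862^32 ≡ 79 (mod 877)
862^64 ≡ 102 (mod 877)
862^128 ≡ 757 (mod 877)
862^256 ≡ 368 (mod 877)
862^438 = 862^(256+128+32+16+4+2) ≡ 876 (mod 877).
Result is 876 ≡ −1, so (-15/877) = −1.

-1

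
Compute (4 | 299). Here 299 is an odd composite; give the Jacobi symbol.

1

Pull out 2^2: since 299 ≡ 3 (mod 8), (2/299) = -1, so (2/299)^2 = +1.
Reached (1/299) = 1. Collecting the sign flips along the way, the symbol is +1.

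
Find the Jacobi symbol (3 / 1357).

1

Reciprocity: 3 ≡ 3 and 1357 ≡ 1 (mod 4), so (3/1357) = +(1357/3).
Reduce top mod 3: now compute (1/3).
Reached (1/3) = 1. Collecting the sign flips along the way, the symbol is +1.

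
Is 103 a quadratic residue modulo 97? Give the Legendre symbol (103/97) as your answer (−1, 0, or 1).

1

Euler's criterion: (103/97) ≡ 6^48 (mod 97).
6^2 ≡ 36 (mod 97)
6^4 ≡ 35 (mod 97)
6^8 ≡ 61 (mod 97)
6^16 ≡ 35 (mod 97)
6^32 ≡ 61 (mod 97)
6^48 = 6^(32+16) ≡ 1 (mod 97).
Result is 1, so (103/97) = 1.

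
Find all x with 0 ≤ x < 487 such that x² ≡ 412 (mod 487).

110, 377

Since 487 ≡ 3 (mod 4), a square root of 412 is 412^((487+1)/4) = 412^122 mod 487.
Repeated squaring: 412^2≡268, 412^4≡235, 412^8≡194, 412^16≡137, 412^32≡263, 412^64≡15 (mod 487).
412^122 = 412^(64+32+16+8+2) ≡ 110 (mod 487).
Check: 110² = 12100 ≡ 412 (mod 487). The two roots are 110 and 377.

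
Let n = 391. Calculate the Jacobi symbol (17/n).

Reciprocity: 17 ≡ 1 and 391 ≡ 3 (mod 4), so (17/391) = +(391/17).
Reduce top mod 17: now compute (0/17).
Top reduces to 0: gcd > 1, so the symbol is 0.

0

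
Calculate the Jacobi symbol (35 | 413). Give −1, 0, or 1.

Reciprocity: 35 ≡ 3 and 413 ≡ 1 (mod 4), so (35/413) = +(413/35).
Reduce top mod 35: now compute (28/35).
Pull out 2^2: since 35 ≡ 3 (mod 8), (2/35) = -1, so (2/35)^2 = +1.
Reciprocity: 7 ≡ 3 and 35 ≡ 3 (mod 4), so (7/35) = −(35/7).
Reduce top mod 7: now compute (0/7).
Top reduces to 0: gcd > 1, so the symbol is 0.

0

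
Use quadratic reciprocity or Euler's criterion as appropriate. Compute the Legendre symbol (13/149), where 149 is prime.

Reciprocity: 13 ≡ 1 and 149 ≡ 1 (mod 4), so (13/149) = +(149/13).
Reduce top mod 13: now compute (6/13).
Pull out 2: since 13 ≡ 5 (mod 8), (2/13) = -1.
Reciprocity: 3 ≡ 3 and 13 ≡ 1 (mod 4), so (3/13) = +(13/3).
Reduce top mod 3: now compute (1/3).
Reached (1/3) = 1. Collecting the sign flips along the way, the symbol is -1.

-1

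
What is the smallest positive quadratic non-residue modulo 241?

(2/241) = +1, so 2 is a residue.
(3/241) = +1, so 3 is a residue.
(4/241) = +1, so 4 is a residue.
(5/241) = +1, so 5 is a residue.
(6/241) = +1, so 6 is a residue.
(7/241) = −1, so 7 is the smallest positive non-residue mod 241.

7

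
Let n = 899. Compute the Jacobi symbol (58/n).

Pull out 2: since 899 ≡ 3 (mod 8), (2/899) = -1.
Reciprocity: 29 ≡ 1 and 899 ≡ 3 (mod 4), so (29/899) = +(899/29).
Reduce top mod 29: now compute (0/29).
Top reduces to 0: gcd > 1, so the symbol is 0.

0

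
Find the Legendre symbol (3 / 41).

-1

Reciprocity: 3 ≡ 3 and 41 ≡ 1 (mod 4), so (3/41) = +(41/3).
Reduce top mod 3: now compute (2/3).
Pull out 2: since 3 ≡ 3 (mod 8), (2/3) = -1.
Reached (1/3) = 1. Collecting the sign flips along the way, the symbol is -1.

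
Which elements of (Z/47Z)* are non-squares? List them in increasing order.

5,10,11,13,15,19,20,22,23,26,29,30,31,33,35,38,39,40,41,43,44,45,46

Square k = 1,…,23 (k and 47−k give the same square):
1²=1, 2²=4, 3²=9, 4²=16, 5²=25, 6²=36, 7²≡2, 8²≡17, 9²≡34, 10²≡6, 11²≡27, 12²≡3, 13²≡28, 14²≡8, 15²≡37, 16²≡21, 17²≡7, 18²≡42, 19²≡32, 20²≡24, 21²≡18, 22²≡14, 23²≡12 (mod 47).
The residues are {1, 2, 3, 4, 6, 7, 8, 9, 12, 14, 16, 17, 18, 21, 24, 25, 27, 28, 32, 34, 36, 37, 42}; the non-residues are the remaining 23 nonzero classes.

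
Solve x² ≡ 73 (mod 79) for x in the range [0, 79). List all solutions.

28, 51

Since 79 ≡ 3 (mod 4), a square root of 73 is 73^((79+1)/4) = 73^20 mod 79.
Repeated squaring: 73^2≡36, 73^4≡32, 73^8≡76, 73^16≡9 (mod 79).
73^20 = 73^(16+4) ≡ 51 (mod 79).
Check: 51² = 2601 ≡ 73 (mod 79). The two roots are 28 and 51.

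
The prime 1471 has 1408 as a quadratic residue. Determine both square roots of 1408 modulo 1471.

Since 1471 ≡ 3 (mod 4), a square root of 1408 is 1408^((1471+1)/4) = 1408^368 mod 1471.
Repeated squaring: 1408^2≡1027, 1408^4≡22, 1408^8≡484, 1408^16≡367, 1408^32≡828, 1408^64≡98, 1408^128≡778, 1408^256≡703 (mod 1471).
1408^368 = 1408^(256+64+32+16) ≡ 861 (mod 1471).
Check: 861² = 741321 ≡ 1408 (mod 1471). The two roots are 610 and 861.

610, 861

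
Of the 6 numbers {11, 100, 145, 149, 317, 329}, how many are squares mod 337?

(11/337) = -1 → non-residue.
(100/337) = +1 → QR.
(145/337) = +1 → QR.
(149/337) = +1 → QR.
(317/337) = -1 → non-residue.
(329/337) = +1 → QR.
Total quadratic residues among the 6: 4.

4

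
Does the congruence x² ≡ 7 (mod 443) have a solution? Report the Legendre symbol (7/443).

-1

Euler's criterion: (7/443) ≡ 7^221 (mod 443).
7^2 ≡ 49 (mod 443)
7^4 ≡ 186 (mod 443)
7^8 ≡ 42 (mod 443)
7^16 ≡ 435 (mod 443)
7^32 ≡ 64 (mod 443)
7^64 ≡ 109 (mod 443)
7^128 ≡ 363 (mod 443)
7^221 = 7^(128+64+16+8+4+1) ≡ 442 (mod 443).
Result is 442 ≡ −1, so (7/443) = −1.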